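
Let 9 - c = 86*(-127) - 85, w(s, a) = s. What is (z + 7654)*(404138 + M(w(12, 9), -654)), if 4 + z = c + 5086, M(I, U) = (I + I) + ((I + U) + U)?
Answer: 9568873232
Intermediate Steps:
c = 11016 (c = 9 - (86*(-127) - 85) = 9 - (-10922 - 85) = 9 - 1*(-11007) = 9 + 11007 = 11016)
M(I, U) = 2*U + 3*I (M(I, U) = 2*I + (I + 2*U) = 2*U + 3*I)
z = 16098 (z = -4 + (11016 + 5086) = -4 + 16102 = 16098)
(z + 7654)*(404138 + M(w(12, 9), -654)) = (16098 + 7654)*(404138 + (2*(-654) + 3*12)) = 23752*(404138 + (-1308 + 36)) = 23752*(404138 - 1272) = 23752*402866 = 9568873232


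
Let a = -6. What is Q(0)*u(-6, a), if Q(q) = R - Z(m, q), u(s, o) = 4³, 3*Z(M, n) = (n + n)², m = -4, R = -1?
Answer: -64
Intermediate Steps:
Z(M, n) = 4*n²/3 (Z(M, n) = (n + n)²/3 = (2*n)²/3 = (4*n²)/3 = 4*n²/3)
u(s, o) = 64
Q(q) = -1 - 4*q²/3
Q(0)*u(-6, a) = (-1 - 4/3*0²)*64 = (-1 - 4/3*0)*64 = (-1 + 0)*64 = -1*64 = -64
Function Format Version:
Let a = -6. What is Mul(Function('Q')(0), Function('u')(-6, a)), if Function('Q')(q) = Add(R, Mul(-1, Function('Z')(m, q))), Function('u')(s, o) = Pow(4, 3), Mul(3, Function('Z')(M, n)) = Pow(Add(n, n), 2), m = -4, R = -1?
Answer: -64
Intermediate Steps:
Function('Z')(M, n) = Mul(Rational(4, 3), Pow(n, 2)) (Function('Z')(M, n) = Mul(Rational(1, 3), Pow(Add(n, n), 2)) = Mul(Rational(1, 3), Pow(Mul(2, n), 2)) = Mul(Rational(1, 3), Mul(4, Pow(n, 2))) = Mul(Rational(4, 3), Pow(n, 2)))
Function('u')(s, o) = 64
Function('Q')(q) = Add(-1, Mul(Rational(-4, 3), Pow(q, 2))) (Function('Q')(q) = Add(-1, Mul(-1, Mul(Rational(4, 3), Pow(q, 2)))) = Add(-1, Mul(Rational(-4, 3), Pow(q, 2))))
Mul(Function('Q')(0), Function('u')(-6, a)) = Mul(Add(-1, Mul(Rational(-4, 3), Pow(0, 2))), 64) = Mul(Add(-1, Mul(Rational(-4, 3), 0)), 64) = Mul(Add(-1, 0), 64) = Mul(-1, 64) = -64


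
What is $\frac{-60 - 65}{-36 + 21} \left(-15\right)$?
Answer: $-125$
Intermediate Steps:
$\frac{-60 - 65}{-36 + 21} \left(-15\right) = - \frac{125}{-15} \left(-15\right) = \left(-125\right) \left(- \frac{1}{15}\right) \left(-15\right) = \frac{25}{3} \left(-15\right) = -125$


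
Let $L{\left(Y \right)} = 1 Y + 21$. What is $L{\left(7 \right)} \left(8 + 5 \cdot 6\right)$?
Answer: $1064$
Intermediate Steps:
$L{\left(Y \right)} = 21 + Y$ ($L{\left(Y \right)} = Y + 21 = 21 + Y$)
$L{\left(7 \right)} \left(8 + 5 \cdot 6\right) = \left(21 + 7\right) \left(8 + 5 \cdot 6\right) = 28 \left(8 + 30\right) = 28 \cdot 38 = 1064$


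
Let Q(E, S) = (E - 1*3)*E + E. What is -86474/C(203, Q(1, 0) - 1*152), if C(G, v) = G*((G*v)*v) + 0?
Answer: -86474/964661481 ≈ -8.9642e-5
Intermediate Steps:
Q(E, S) = E + E*(-3 + E) (Q(E, S) = (E - 3)*E + E = (-3 + E)*E + E = E*(-3 + E) + E = E + E*(-3 + E))
C(G, v) = G²*v² (C(G, v) = G*(G*v²) + 0 = G²*v² + 0 = G²*v²)
-86474/C(203, Q(1, 0) - 1*152) = -86474*1/(41209*(1*(-2 + 1) - 1*152)²) = -86474*1/(41209*(1*(-1) - 152)²) = -86474*1/(41209*(-1 - 152)²) = -86474/(41209*(-153)²) = -86474/(41209*23409) = -86474/964661481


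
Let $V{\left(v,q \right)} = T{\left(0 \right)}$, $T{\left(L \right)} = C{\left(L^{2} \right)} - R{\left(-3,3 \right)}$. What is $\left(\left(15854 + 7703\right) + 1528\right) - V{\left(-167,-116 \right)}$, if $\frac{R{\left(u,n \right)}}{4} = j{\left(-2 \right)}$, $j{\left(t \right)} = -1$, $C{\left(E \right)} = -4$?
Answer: $25085$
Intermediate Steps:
$R{\left(u,n \right)} = -4$ ($R{\left(u,n \right)} = 4 \left(-1\right) = -4$)
$T{\left(L \right)} = 0$ ($T{\left(L \right)} = -4 - -4 = -4 + 4 = 0$)
$V{\left(v,q \right)} = 0$
$\left(\left(15854 + 7703\right) + 1528\right) - V{\left(-167,-116 \right)} = \left(\left(15854 + 7703\right) + 1528\right) - 0 = \left(23557 + 1528\right) + 0 = 25085 + 0 = 25085$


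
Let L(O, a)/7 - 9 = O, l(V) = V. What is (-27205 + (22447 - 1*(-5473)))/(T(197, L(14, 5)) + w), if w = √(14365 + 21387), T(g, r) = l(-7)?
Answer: 5005/35703 + 1430*√8938/35703 ≈ 3.9268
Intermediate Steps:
L(O, a) = 63 + 7*O
T(g, r) = -7
w = 2*√8938 (w = √35752 = 2*√8938 ≈ 189.08)
(-27205 + (22447 - 1*(-5473)))/(T(197, L(14, 5)) + w) = (-27205 + (22447 - 1*(-5473)))/(-7 + 2*√8938) = (-27205 + (22447 + 5473))/(-7 + 2*√8938) = (-27205 + 27920)/(-7 + 2*√8938) = 715/(-7 + 2*√8938)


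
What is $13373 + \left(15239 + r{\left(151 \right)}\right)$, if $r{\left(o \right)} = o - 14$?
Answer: $28749$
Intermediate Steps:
$r{\left(o \right)} = -14 + o$ ($r{\left(o \right)} = o - 14 = -14 + o$)
$13373 + \left(15239 + r{\left(151 \right)}\right) = 13373 + \left(15239 + \left(-14 + 151\right)\right) = 13373 + \left(15239 + 137\right) = 13373 + 15376 = 28749$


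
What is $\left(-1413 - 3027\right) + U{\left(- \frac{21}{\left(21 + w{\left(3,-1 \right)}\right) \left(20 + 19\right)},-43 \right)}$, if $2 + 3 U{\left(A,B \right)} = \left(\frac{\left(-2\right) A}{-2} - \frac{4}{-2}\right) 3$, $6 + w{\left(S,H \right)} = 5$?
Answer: $- \frac{3462181}{780} \approx -4438.7$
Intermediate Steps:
$w{\left(S,H \right)} = -1$ ($w{\left(S,H \right)} = -6 + 5 = -1$)
$U{\left(A,B \right)} = \frac{4}{3} + A$ ($U{\left(A,B \right)} = - \frac{2}{3} + \frac{\left(\frac{\left(-2\right) A}{-2} - \frac{4}{-2}\right) 3}{3} = - \frac{2}{3} + \frac{\left(- 2 A \left(- \frac{1}{2}\right) - -2\right) 3}{3} = - \frac{2}{3} + \frac{\left(A + 2\right) 3}{3} = - \frac{2}{3} + \frac{\left(2 + A\right) 3}{3} = - \frac{2}{3} + \frac{6 + 3 A}{3} = - \frac{2}{3} + \left(2 + A\right) = \frac{4}{3} + A$)
$\left(-1413 - 3027\right) + U{\left(- \frac{21}{\left(21 + w{\left(3,-1 \right)}\right) \left(20 + 19\right)},-43 \right)} = \left(-1413 - 3027\right) + \left(\frac{4}{3} - \frac{21}{\left(21 - 1\right) \left(20 + 19\right)}\right) = -4440 + \left(\frac{4}{3} - \frac{21}{20 \cdot 39}\right) = -4440 + \left(\frac{4}{3} - \frac{21}{780}\right) = -4440 + \left(\frac{4}{3} - \frac{7}{260}\right) = -4440 + \frac{1019}{780} = - \frac{3462181}{780}$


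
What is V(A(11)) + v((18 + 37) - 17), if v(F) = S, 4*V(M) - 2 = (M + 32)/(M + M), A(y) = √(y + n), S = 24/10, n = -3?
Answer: 121/40 + √2 ≈ 4.4392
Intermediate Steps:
S = 12/5 (S = 24*(⅒) = 12/5 ≈ 2.4000)
A(y) = √(-3 + y) (A(y) = √(y - 3) = √(-3 + y))
V(M) = ½ + (32 + M)/(8*M) (V(M) = ½ + ((M + 32)/(M + M))/4 = ½ + ((32 + M)/((2*M)))/4 = ½ + ((32 + M)*(1/(2*M)))/4 = ½ + ((32 + M)/(2*M))/4 = ½ + (32 + M)/(8*M))
v(F) = 12/5
V(A(11)) + v((18 + 37) - 17) = (5/8 + 4/(√(-3 + 11))) + 12/5 = (5/8 + 4/(√8)) + 12/5 = (5/8 + 4/((2*√2))) + 12/5 = (5/8 + 4*(√2/4)) + 12/5 = (5/8 + √2) + 12/5 = 121/40 + √2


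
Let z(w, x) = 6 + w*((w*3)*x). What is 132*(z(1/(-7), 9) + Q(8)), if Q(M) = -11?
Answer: -28776/49 ≈ -587.27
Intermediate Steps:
z(w, x) = 6 + 3*x*w**2 (z(w, x) = 6 + w*((3*w)*x) = 6 + w*(3*w*x) = 6 + 3*x*w**2)
132*(z(1/(-7), 9) + Q(8)) = 132*((6 + 3*9*(1/(-7))**2) - 11) = 132*((6 + 3*9*(-1/7)**2) - 11) = 132*((6 + 3*9*(1/49)) - 11) = 132*((6 + 27/49) - 11) = 132*(321/49 - 11) = 132*(-218/49) = -28776/49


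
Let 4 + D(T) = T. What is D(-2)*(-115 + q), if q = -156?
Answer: 1626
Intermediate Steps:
D(T) = -4 + T
D(-2)*(-115 + q) = (-4 - 2)*(-115 - 156) = -6*(-271) = 1626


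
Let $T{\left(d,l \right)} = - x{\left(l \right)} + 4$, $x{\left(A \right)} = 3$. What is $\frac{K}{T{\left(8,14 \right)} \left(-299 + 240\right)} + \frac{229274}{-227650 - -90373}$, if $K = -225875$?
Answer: $\frac{30993915209}{8099343} \approx 3826.7$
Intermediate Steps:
$T{\left(d,l \right)} = 1$ ($T{\left(d,l \right)} = \left(-1\right) 3 + 4 = -3 + 4 = 1$)
$\frac{K}{T{\left(8,14 \right)} \left(-299 + 240\right)} + \frac{229274}{-227650 - -90373} = - \frac{225875}{1 \left(-299 + 240\right)} + \frac{229274}{-227650 - -90373} = - \frac{225875}{1 \left(-59\right)} + \frac{229274}{-227650 + 90373} = - \frac{225875}{-59} + \frac{229274}{-137277} = \left(-225875\right) \left(- \frac{1}{59}\right) + 229274 \left(- \frac{1}{137277}\right) = \frac{225875}{59} - \frac{229274}{137277} = \frac{30993915209}{8099343}$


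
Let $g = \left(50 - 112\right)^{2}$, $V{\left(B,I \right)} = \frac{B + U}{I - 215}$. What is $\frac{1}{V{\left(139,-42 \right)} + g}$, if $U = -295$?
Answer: $\frac{257}{988064} \approx 0.0002601$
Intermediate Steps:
$V{\left(B,I \right)} = \frac{-295 + B}{-215 + I}$ ($V{\left(B,I \right)} = \frac{B - 295}{I - 215} = \frac{-295 + B}{-215 + I}$)
$g = 3844$ ($g = \left(-62\right)^{2} = 3844$)
$\frac{1}{V{\left(139,-42 \right)} + g} = \frac{1}{\frac{-295 + 139}{-215 - 42} + 3844} = \frac{1}{\frac{1}{-257} \left(-156\right) + 3844} = \frac{1}{\left(- \frac{1}{257}\right) \left(-156\right) + 3844} = \frac{1}{\frac{156}{257} + 3844} = \frac{1}{\frac{988064}{257}} = \frac{257}{988064}$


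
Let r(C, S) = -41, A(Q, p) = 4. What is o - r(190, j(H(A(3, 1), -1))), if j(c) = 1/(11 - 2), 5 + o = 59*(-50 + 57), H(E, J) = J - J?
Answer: 449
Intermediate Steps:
H(E, J) = 0
o = 408 (o = -5 + 59*(-50 + 57) = -5 + 59*7 = -5 + 413 = 408)
j(c) = 1/9
o - r(190, j(H(A(3, 1), -1))) = 408 - 1*(-41) = 408 + 41 = 449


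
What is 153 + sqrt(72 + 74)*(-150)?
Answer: 153 - 150*sqrt(146) ≈ -1659.5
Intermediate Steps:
153 + sqrt(72 + 74)*(-150) = 153 + sqrt(146)*(-150) = 153 - 150*sqrt(146)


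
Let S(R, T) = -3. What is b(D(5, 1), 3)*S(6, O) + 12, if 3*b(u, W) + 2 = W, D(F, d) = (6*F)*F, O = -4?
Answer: 11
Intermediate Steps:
D(F, d) = 6*F²
b(u, W) = -⅔ + W/3
b(D(5, 1), 3)*S(6, O) + 12 = (-⅔ + (⅓)*3)*(-3) + 12 = (-⅔ + 1)*(-3) + 12 = (⅓)*(-3) + 12 = -1 + 12 = 11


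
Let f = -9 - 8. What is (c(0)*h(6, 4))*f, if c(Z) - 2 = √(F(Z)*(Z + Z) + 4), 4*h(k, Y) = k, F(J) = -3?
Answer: -102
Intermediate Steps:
h(k, Y) = k/4
f = -17
c(Z) = 2 + √(4 - 6*Z) (c(Z) = 2 + √(-3*(Z + Z) + 4) = 2 + √(-6*Z + 4) = 2 + √(4 - 6*Z))
(c(0)*h(6, 4))*f = ((2 + √(4 - 6*0))*((¼)*6))*(-17) = ((2 + √(4 + 0))*(3/2))*(-17) = ((2 + √4)*(3/2))*(-17) = ((2 + 2)*(3/2))*(-17) = (4*(3/2))*(-17) = 6*(-17) = -102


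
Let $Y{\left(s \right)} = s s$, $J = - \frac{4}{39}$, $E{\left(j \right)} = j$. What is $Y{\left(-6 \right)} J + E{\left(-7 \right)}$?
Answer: $- \frac{139}{13} \approx -10.692$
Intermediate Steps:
$J = - \frac{4}{39}$ ($J = \left(-4\right) \frac{1}{39} = - \frac{4}{39} \approx -0.10256$)
$Y{\left(s \right)} = s^{2}$
$Y{\left(-6 \right)} J + E{\left(-7 \right)} = \left(-6\right)^{2} \left(- \frac{4}{39}\right) - 7 = 36 \left(- \frac{4}{39}\right) - 7 = - \frac{48}{13} - 7 = - \frac{139}{13}$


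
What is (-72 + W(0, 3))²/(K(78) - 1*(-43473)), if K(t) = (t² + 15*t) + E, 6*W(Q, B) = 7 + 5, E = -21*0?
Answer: 4900/50727 ≈ 0.096596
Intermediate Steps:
E = 0
W(Q, B) = 2 (W(Q, B) = (7 + 5)/6 = (⅙)*12 = 2)
K(t) = t² + 15*t (K(t) = (t² + 15*t) + 0 = t² + 15*t)
(-72 + W(0, 3))²/(K(78) - 1*(-43473)) = (-72 + 2)²/(78*(15 + 78) - 1*(-43473)) = (-70)²/(78*93 + 43473) = 4900/(7254 + 43473) = 4900/50727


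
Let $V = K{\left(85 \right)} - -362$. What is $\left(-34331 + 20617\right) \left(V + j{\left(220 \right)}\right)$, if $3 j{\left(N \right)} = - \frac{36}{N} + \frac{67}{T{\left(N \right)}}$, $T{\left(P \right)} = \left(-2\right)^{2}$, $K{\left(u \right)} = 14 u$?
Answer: $- \frac{7048783433}{330} \approx -2.136 \cdot 10^{7}$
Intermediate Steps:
$T{\left(P \right)} = 4$
$j{\left(N \right)} = \frac{67}{12} - \frac{12}{N}$ ($j{\left(N \right)} = \frac{- \frac{36}{N} + \frac{67}{4}}{3} = \frac{\frac{67}{4} - \frac{36}{N}}{3} = \frac{67}{12} - \frac{12}{N}$)
$V = 1552$ ($V = 14 \cdot 85 - -362 = 1190 + 362 = 1552$)
$\left(-34331 + 20617\right) \left(V + j{\left(220 \right)}\right) = \left(-34331 + 20617\right) \left(1552 + \left(\frac{67}{12} - \frac{12}{220}\right)\right) = - 13714 \left(1552 + \left(\frac{67}{12} - \frac{3}{55}\right)\right) = - 13714 \left(1552 + \frac{3649}{660}\right) = \left(-13714\right) \frac{1027969}{660} = - \frac{7048783433}{330}$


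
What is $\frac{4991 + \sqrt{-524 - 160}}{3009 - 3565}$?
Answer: $- \frac{4991}{556} - \frac{3 i \sqrt{19}}{278} \approx -8.9766 - 0.047038 i$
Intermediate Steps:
$\frac{4991 + \sqrt{-524 - 160}}{3009 - 3565} = \frac{4991 + \sqrt{-684}}{-556} = \left(4991 + 6 i \sqrt{19}\right) \left(- \frac{1}{556}\right) = - \frac{4991}{556} - \frac{3 i \sqrt{19}}{278}$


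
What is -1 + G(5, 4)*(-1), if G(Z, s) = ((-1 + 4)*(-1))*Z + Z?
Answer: 9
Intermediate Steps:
G(Z, s) = -2*Z (G(Z, s) = (3*(-1))*Z + Z = -3*Z + Z = -2*Z)
-1 + G(5, 4)*(-1) = -1 - 2*5*(-1) = -1 - 10*(-1) = -1 + 10 = 9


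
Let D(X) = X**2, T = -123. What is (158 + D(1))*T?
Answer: -19557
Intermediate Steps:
(158 + D(1))*T = (158 + 1**2)*(-123) = (158 + 1)*(-123) = 159*(-123) = -19557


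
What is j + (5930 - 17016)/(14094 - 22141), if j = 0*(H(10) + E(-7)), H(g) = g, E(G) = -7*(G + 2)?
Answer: 11086/8047 ≈ 1.3777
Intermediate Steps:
E(G) = -14 - 7*G (E(G) = -7*(2 + G) = -14 - 7*G)
j = 0 (j = 0*(10 + (-14 - 7*(-7))) = 0*(10 + (-14 + 49)) = 0*(10 + 35) = 0*45 = 0)
j + (5930 - 17016)/(14094 - 22141) = 0 + (5930 - 17016)/(14094 - 22141) = 0 - 11086/(-8047) = 0 - 11086*(-1/8047) = 0 + 11086/8047 = 11086/8047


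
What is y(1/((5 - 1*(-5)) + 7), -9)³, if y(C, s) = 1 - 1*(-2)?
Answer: 27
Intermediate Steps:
y(C, s) = 3 (y(C, s) = 1 + 2 = 3)
y(1/((5 - 1*(-5)) + 7), -9)³ = 3³ = 27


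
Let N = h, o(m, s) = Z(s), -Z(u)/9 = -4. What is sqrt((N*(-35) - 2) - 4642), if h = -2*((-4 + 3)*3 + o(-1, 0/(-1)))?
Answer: I*sqrt(2334) ≈ 48.311*I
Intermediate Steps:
Z(u) = 36 (Z(u) = -9*(-4) = 36)
o(m, s) = 36
h = -66 (h = -2*((-4 + 3)*3 + 36) = -2*(-1*3 + 36) = -2*(-3 + 36) = -2*33 = -66)
N = -66
sqrt((N*(-35) - 2) - 4642) = sqrt((-66*(-35) - 2) - 4642) = sqrt((2310 - 2) - 4642) = sqrt(2308 - 4642) = sqrt(-2334) = I*sqrt(2334)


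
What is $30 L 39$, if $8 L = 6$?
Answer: $\frac{1755}{2} \approx 877.5$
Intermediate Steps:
$L = \frac{3}{4}$ ($L = \frac{1}{8} \cdot 6 = \frac{3}{4} \approx 0.75$)
$30 L 39 = 30 \cdot \frac{3}{4} \cdot 39 = \frac{45}{2} \cdot 39 = \frac{1755}{2}$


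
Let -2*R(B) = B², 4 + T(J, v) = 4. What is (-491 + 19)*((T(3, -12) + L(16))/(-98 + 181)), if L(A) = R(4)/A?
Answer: 236/83 ≈ 2.8434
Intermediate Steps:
T(J, v) = 0 (T(J, v) = -4 + 4 = 0)
R(B) = -B²/2
L(A) = -8/A (L(A) = (-½*4²)/A = (-½*16)/A = -8/A)
(-491 + 19)*((T(3, -12) + L(16))/(-98 + 181)) = (-491 + 19)*((0 - 8/16)/(-98 + 181)) = -472*(0 - 8*1/16)/83 = -472*(0 - ½)/83 = -(-236)/83 = -472*(-1/166) = 236/83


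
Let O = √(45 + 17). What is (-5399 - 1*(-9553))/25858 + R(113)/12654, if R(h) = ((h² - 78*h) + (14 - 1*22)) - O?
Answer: 77313121/163603566 - √62/12654 ≈ 0.47194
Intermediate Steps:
O = √62 ≈ 7.8740
R(h) = -8 + h² - √62 - 78*h (R(h) = ((h² - 78*h) + (14 - 1*22)) - √62 = ((h² - 78*h) + (14 - 22)) - √62 = ((h² - 78*h) - 8) - √62 = (-8 + h² - 78*h) - √62 = -8 + h² - √62 - 78*h)
(-5399 - 1*(-9553))/25858 + R(113)/12654 = (-5399 - 1*(-9553))/25858 + (-8 + 113² - √62 - 78*113)/12654 = (-5399 + 9553)*(1/25858) + (-8 + 12769 - √62 - 8814)*(1/12654) = 4154*(1/25858) + (3947 - √62)*(1/12654) = 2077/12929 + (3947/12654 - √62/12654) = 77313121/163603566 - √62/12654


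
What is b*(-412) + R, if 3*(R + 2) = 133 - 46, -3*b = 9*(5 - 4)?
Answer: 1263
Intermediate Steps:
b = -3 (b = -3*(5 - 4) = -3 ≈ -3.0000)
R = 27 (R = -2 + (133 - 46)/3 = -2 + (⅓)*87 = -2 + 29 = 27)
b*(-412) + R = -3*(-412) + 27 = 1236 + 27 = 1263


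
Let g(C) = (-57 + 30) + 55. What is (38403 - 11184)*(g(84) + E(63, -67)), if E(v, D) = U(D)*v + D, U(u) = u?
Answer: -115952940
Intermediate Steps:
g(C) = 28 (g(C) = -27 + 55 = 28)
E(v, D) = D + D*v (E(v, D) = D*v + D = D + D*v)
(38403 - 11184)*(g(84) + E(63, -67)) = (38403 - 11184)*(28 - 67*(1 + 63)) = 27219*(28 - 67*64) = 27219*(28 - 4288) = 27219*(-4260) = -115952940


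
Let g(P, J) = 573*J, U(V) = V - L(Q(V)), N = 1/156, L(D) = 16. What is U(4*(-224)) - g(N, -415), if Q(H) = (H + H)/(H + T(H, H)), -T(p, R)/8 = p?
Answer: 236883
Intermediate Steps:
T(p, R) = -8*p
Q(H) = -2/7 (Q(H) = (H + H)/(H - 8*H) = (2*H)/((-7*H)) = (2*H)*(-1/(7*H)) = -2/7)
N = 1/156 ≈ 0.0064103
U(V) = -16 + V (U(V) = V - 1*16 = V - 16 = -16 + V)
U(4*(-224)) - g(N, -415) = (-16 + 4*(-224)) - 573*(-415) = (-16 - 896) - 1*(-237795) = -912 + 237795 = 236883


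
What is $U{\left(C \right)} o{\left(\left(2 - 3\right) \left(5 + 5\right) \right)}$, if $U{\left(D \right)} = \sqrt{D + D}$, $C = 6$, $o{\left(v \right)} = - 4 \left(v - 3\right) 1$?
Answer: $104 \sqrt{3} \approx 180.13$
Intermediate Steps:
$o{\left(v \right)} = 12 - 4 v$ ($o{\left(v \right)} = - 4 \left(-3 + v\right) 1 = \left(12 - 4 v\right) 1 = 12 - 4 v$)
$U{\left(D \right)} = \sqrt{2} \sqrt{D}$ ($U{\left(D \right)} = \sqrt{2 D} = \sqrt{2} \sqrt{D}$)
$U{\left(C \right)} o{\left(\left(2 - 3\right) \left(5 + 5\right) \right)} = \sqrt{2} \sqrt{6} \left(12 - 4 \left(2 - 3\right) \left(5 + 5\right)\right) = 2 \sqrt{3} \left(12 - 4 \left(\left(-1\right) 10\right)\right) = 2 \sqrt{3} \left(12 - -40\right) = 2 \sqrt{3} \left(12 + 40\right) = 2 \sqrt{3} \cdot 52 = 104 \sqrt{3}$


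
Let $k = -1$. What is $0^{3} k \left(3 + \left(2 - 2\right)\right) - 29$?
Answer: $-29$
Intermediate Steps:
$0^{3} k \left(3 + \left(2 - 2\right)\right) - 29 = 0^{3} \left(- (3 + \left(2 - 2\right))\right) - 29 = 0 \left(- (3 + 0)\right) - 29 = 0 \left(\left(-1\right) 3\right) - 29 = 0 \left(-3\right) - 29 = 0 - 29 = -29$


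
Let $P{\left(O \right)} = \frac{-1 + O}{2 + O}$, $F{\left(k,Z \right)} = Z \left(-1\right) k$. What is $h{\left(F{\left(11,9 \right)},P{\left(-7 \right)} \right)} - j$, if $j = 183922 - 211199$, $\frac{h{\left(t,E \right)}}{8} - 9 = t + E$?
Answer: $\frac{132849}{5} \approx 26570.0$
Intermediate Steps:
$F{\left(k,Z \right)} = - Z k$
$P{\left(O \right)} = \frac{-1 + O}{2 + O}$
$h{\left(t,E \right)} = 72 + 8 E + 8 t$ ($h{\left(t,E \right)} = 72 + 8 \left(t + E\right) = 72 + 8 \left(E + t\right) = 72 + \left(8 E + 8 t\right) = 72 + 8 E + 8 t$)
$j = -27277$ ($j = 183922 - 211199 = -27277$)
$h{\left(F{\left(11,9 \right)},P{\left(-7 \right)} \right)} - j = \left(72 + 8 \frac{-1 - 7}{2 - 7} + 8 \left(\left(-1\right) 9 \cdot 11\right)\right) - -27277 = \left(72 + 8 \frac{1}{-5} \left(-8\right) + 8 \left(-99\right)\right) + 27277 = \left(72 + 8 \left(\left(- \frac{1}{5}\right) \left(-8\right)\right) - 792\right) + 27277 = \left(72 + 8 \cdot \frac{8}{5} - 792\right) + 27277 = \left(72 + \frac{64}{5} - 792\right) + 27277 = - \frac{3536}{5} + 27277 = \frac{132849}{5}$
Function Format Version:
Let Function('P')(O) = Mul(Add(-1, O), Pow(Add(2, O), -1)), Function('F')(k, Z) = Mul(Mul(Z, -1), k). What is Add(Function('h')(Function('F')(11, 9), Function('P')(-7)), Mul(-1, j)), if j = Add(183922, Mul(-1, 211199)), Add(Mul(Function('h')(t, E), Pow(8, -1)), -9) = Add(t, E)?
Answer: Rational(132849, 5) ≈ 26570.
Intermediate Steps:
Function('F')(k, Z) = Mul(-1, Z, k) (Function('F')(k, Z) = Mul(Mul(-1, Z), k) = Mul(-1, Z, k))
Function('P')(O) = Mul(Pow(Add(2, O), -1), Add(-1, O))
Function('h')(t, E) = Add(72, Mul(8, E), Mul(8, t)) (Function('h')(t, E) = Add(72, Mul(8, Add(t, E))) = Add(72, Mul(8, Add(E, t))) = Add(72, Add(Mul(8, E), Mul(8, t))) = Add(72, Mul(8, E), Mul(8, t)))
j = -27277 (j = Add(183922, -211199) = -27277)
Add(Function('h')(Function('F')(11, 9), Function('P')(-7)), Mul(-1, j)) = Add(Add(72, Mul(8, Mul(Pow(Add(2, -7), -1), Add(-1, -7))), Mul(8, Mul(-1, 9, 11))), Mul(-1, -27277)) = Add(Add(72, Mul(8, Mul(Pow(-5, -1), -8)), Mul(8, -99)), 27277) = Add(Add(72, Mul(8, Mul(Rational(-1, 5), -8)), -792), 27277) = Add(Add(72, Mul(8, Rational(8, 5)), -792), 27277) = Add(Add(72, Rational(64, 5), -792), 27277) = Add(Rational(-3536, 5), 27277) = Rational(132849, 5)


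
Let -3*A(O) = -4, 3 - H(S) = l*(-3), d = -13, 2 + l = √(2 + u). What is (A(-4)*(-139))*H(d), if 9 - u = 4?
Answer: 556 - 556*√7 ≈ -915.04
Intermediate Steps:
u = 5 (u = 9 - 1*4 = 9 - 4 = 5)
l = -2 + √7 (l = -2 + √(2 + 5) = -2 + √7 ≈ 0.64575)
H(S) = -3 + 3*√7 (H(S) = 3 - (-2 + √7)*(-3) = 3 - (6 - 3*√7) = 3 + (-6 + 3*√7) = -3 + 3*√7)
A(O) = 4/3 (A(O) = -⅓*(-4) = 4/3)
(A(-4)*(-139))*H(d) = ((4/3)*(-139))*(-3 + 3*√7) = -556*(-3 + 3*√7)/3 = 556 - 556*√7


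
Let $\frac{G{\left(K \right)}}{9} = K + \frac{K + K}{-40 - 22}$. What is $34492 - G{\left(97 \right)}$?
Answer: $\frac{1043062}{31} \approx 33647.0$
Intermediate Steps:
$G{\left(K \right)} = \frac{270 K}{31}$ ($G{\left(K \right)} = 9 \left(K + \frac{K + K}{-40 - 22}\right) = 9 \left(K + \frac{2 K}{-62}\right) = 9 \left(K + 2 K \left(- \frac{1}{62}\right)\right) = 9 \left(K - \frac{K}{31}\right) = 9 \frac{30 K}{31} = \frac{270 K}{31}$)
$34492 - G{\left(97 \right)} = 34492 - \frac{270}{31} \cdot 97 = 34492 - \frac{26190}{31} = \frac{1043062}{31}$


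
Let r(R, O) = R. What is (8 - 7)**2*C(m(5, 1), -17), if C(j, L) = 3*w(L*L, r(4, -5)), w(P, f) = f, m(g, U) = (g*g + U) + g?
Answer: 12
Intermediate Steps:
m(g, U) = U + g + g**2 (m(g, U) = (g**2 + U) + g = (U + g**2) + g = U + g + g**2)
C(j, L) = 12 (C(j, L) = 3*4 = 12)
(8 - 7)**2*C(m(5, 1), -17) = (8 - 7)**2*12 = 1**2*12 = 1*12 = 12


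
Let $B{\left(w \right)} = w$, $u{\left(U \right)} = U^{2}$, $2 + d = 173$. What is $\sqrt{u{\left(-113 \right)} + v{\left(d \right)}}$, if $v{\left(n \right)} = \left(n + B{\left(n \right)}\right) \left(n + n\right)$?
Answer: $\sqrt{129733} \approx 360.18$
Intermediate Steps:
$d = 171$ ($d = -2 + 173 = 171$)
$v{\left(n \right)} = 4 n^{2}$ ($v{\left(n \right)} = \left(n + n\right) \left(n + n\right) = 2 n 2 n = 4 n^{2}$)
$\sqrt{u{\left(-113 \right)} + v{\left(d \right)}} = \sqrt{\left(-113\right)^{2} + 4 \cdot 171^{2}} = \sqrt{12769 + 4 \cdot 29241} = \sqrt{12769 + 116964} = \sqrt{129733}$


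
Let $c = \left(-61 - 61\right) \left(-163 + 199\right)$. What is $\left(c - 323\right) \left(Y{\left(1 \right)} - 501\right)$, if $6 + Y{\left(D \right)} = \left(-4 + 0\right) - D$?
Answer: $2414080$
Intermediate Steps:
$c = -4392$ ($c = \left(-122\right) 36 = -4392$)
$Y{\left(D \right)} = -10 - D$ ($Y{\left(D \right)} = -6 - \left(4 + D\right) = -10 - D$)
$\left(c - 323\right) \left(Y{\left(1 \right)} - 501\right) = \left(-4392 - 323\right) \left(\left(-10 - 1\right) - 501\right) = - 4715 \left(\left(-10 - 1\right) - 501\right) = - 4715 \left(-11 - 501\right) = \left(-4715\right) \left(-512\right) = 2414080$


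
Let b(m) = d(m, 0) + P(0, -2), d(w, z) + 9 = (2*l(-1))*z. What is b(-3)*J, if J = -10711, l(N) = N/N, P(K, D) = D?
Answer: 117821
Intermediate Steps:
l(N) = 1
d(w, z) = -9 + 2*z (d(w, z) = -9 + (2*1)*z = -9 + 2*z)
b(m) = -11 (b(m) = (-9 + 2*0) - 2 = (-9 + 0) - 2 = -9 - 2 = -11)
b(-3)*J = -11*(-10711) = 117821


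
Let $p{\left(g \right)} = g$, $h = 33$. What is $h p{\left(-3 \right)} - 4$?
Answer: $-103$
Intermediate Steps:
$h p{\left(-3 \right)} - 4 = 33 \left(-3\right) - 4 = -99 - 4 = -103$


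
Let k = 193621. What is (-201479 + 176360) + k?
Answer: 168502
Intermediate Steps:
(-201479 + 176360) + k = (-201479 + 176360) + 193621 = -25119 + 193621 = 168502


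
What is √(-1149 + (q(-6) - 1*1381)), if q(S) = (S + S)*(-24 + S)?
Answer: I*√2170 ≈ 46.583*I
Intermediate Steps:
q(S) = 2*S*(-24 + S) (q(S) = (2*S)*(-24 + S) = 2*S*(-24 + S))
√(-1149 + (q(-6) - 1*1381)) = √(-1149 + (2*(-6)*(-24 - 6) - 1*1381)) = √(-1149 + (2*(-6)*(-30) - 1381)) = √(-1149 + (360 - 1381)) = √(-1149 - 1021) = √(-2170) = I*√2170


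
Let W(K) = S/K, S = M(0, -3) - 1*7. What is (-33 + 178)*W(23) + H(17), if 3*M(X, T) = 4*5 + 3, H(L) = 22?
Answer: 1808/69 ≈ 26.203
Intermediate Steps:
M(X, T) = 23/3 (M(X, T) = (4*5 + 3)/3 = (20 + 3)/3 = (⅓)*23 = 23/3)
S = ⅔ (S = 23/3 - 1*7 = 23/3 - 7 = ⅔ ≈ 0.66667)
W(K) = 2/(3*K)
(-33 + 178)*W(23) + H(17) = (-33 + 178)*((⅔)/23) + 22 = 145*((⅔)*(1/23)) + 22 = 145*(2/69) + 22 = 290/69 + 22 = 1808/69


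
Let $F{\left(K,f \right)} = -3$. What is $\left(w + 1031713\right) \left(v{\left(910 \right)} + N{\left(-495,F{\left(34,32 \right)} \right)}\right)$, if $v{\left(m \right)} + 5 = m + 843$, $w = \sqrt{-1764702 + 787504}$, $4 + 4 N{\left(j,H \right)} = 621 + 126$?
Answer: $\frac{7980300055}{4} + \frac{7735 i \sqrt{977198}}{4} \approx 1.9951 \cdot 10^{9} + 1.9116 \cdot 10^{6} i$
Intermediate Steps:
$N{\left(j,H \right)} = \frac{743}{4}$ ($N{\left(j,H \right)} = -1 + \frac{621 + 126}{4} = -1 + \frac{1}{4} \cdot 747 = -1 + \frac{747}{4} = \frac{743}{4}$)
$w = i \sqrt{977198}$ ($w = \sqrt{-977198} = i \sqrt{977198} \approx 988.53 i$)
$v{\left(m \right)} = 838 + m$ ($v{\left(m \right)} = -5 + \left(m + 843\right) = -5 + \left(843 + m\right) = 838 + m$)
$\left(w + 1031713\right) \left(v{\left(910 \right)} + N{\left(-495,F{\left(34,32 \right)} \right)}\right) = \left(i \sqrt{977198} + 1031713\right) \left(\left(838 + 910\right) + \frac{743}{4}\right) = \left(1031713 + i \sqrt{977198}\right) \left(1748 + \frac{743}{4}\right) = \left(1031713 + i \sqrt{977198}\right) \frac{7735}{4} = \frac{7980300055}{4} + \frac{7735 i \sqrt{977198}}{4}$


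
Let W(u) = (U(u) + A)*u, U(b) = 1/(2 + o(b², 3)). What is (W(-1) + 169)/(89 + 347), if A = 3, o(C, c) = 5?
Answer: 1161/3052 ≈ 0.38041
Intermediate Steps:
U(b) = ⅐ (U(b) = 1/(2 + 5) = 1/7 = ⅐)
W(u) = 22*u/7 (W(u) = (⅐ + 3)*u = 22*u/7)
(W(-1) + 169)/(89 + 347) = ((22/7)*(-1) + 169)/(89 + 347) = (-22/7 + 169)/436 = (1161/7)*(1/436) = 1161/3052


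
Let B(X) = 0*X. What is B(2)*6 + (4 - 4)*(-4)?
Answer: 0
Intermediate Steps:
B(X) = 0
B(2)*6 + (4 - 4)*(-4) = 0*6 + (4 - 4)*(-4) = 0 + 0*(-4) = 0 + 0 = 0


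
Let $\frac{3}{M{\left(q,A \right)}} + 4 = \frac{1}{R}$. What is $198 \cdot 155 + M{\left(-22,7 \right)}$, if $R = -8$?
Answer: $\frac{337582}{11} \approx 30689.0$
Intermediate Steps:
$M{\left(q,A \right)} = - \frac{8}{11}$ ($M{\left(q,A \right)} = \frac{3}{-4 + \frac{1}{-8}} = \frac{3}{-4 - \frac{1}{8}} = \frac{3}{- \frac{33}{8}} = 3 \left(- \frac{8}{33}\right) = - \frac{8}{11}$)
$198 \cdot 155 + M{\left(-22,7 \right)} = 198 \cdot 155 - \frac{8}{11} = 30690 - \frac{8}{11} = \frac{337582}{11}$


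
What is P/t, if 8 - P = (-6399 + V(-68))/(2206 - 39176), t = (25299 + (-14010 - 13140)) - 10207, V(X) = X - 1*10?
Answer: -289283/445784260 ≈ -0.00064893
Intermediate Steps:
V(X) = -10 + X (V(X) = X - 10 = -10 + X)
t = -12058 (t = (25299 - 27150) - 10207 = -1851 - 10207 = -12058)
P = 289283/36970 (P = 8 - (-6399 + (-10 - 68))/(2206 - 39176) = 8 - (-6399 - 78)/(-36970) = 8 - (-6477)*(-1)/36970 = 8 - 1*6477/36970 = 8 - 6477/36970 = 289283/36970 ≈ 7.8248)
P/t = (289283/36970)/(-12058) = (289283/36970)*(-1/12058) = -289283/445784260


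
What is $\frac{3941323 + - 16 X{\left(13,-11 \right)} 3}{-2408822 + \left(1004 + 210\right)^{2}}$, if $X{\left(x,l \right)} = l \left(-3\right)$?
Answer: $- \frac{3939739}{935026} \approx -4.2135$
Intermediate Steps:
$X{\left(x,l \right)} = - 3 l$
$\frac{3941323 + - 16 X{\left(13,-11 \right)} 3}{-2408822 + \left(1004 + 210\right)^{2}} = \frac{3941323 + - 16 \left(\left(-3\right) \left(-11\right)\right) 3}{-2408822 + \left(1004 + 210\right)^{2}} = \frac{3941323 + \left(-16\right) 33 \cdot 3}{-2408822 + 1214^{2}} = \frac{3941323 - 1584}{-2408822 + 1473796} = \frac{3941323 - 1584}{-935026} = 3939739 \left(- \frac{1}{935026}\right) = - \frac{3939739}{935026}$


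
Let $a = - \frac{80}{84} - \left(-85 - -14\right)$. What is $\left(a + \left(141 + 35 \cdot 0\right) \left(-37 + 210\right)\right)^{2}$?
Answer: $\frac{263912348176}{441} \approx 5.9844 \cdot 10^{8}$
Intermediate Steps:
$a = \frac{1471}{21}$ ($a = \left(-80\right) \frac{1}{84} - \left(-85 + 14\right) = - \frac{20}{21} - -71 = - \frac{20}{21} + 71 = \frac{1471}{21} \approx 70.048$)
$\left(a + \left(141 + 35 \cdot 0\right) \left(-37 + 210\right)\right)^{2} = \left(\frac{1471}{21} + \left(141 + 35 \cdot 0\right) \left(-37 + 210\right)\right)^{2} = \left(\frac{1471}{21} + \left(141 + 0\right) 173\right)^{2} = \left(\frac{1471}{21} + 141 \cdot 173\right)^{2} = \left(\frac{1471}{21} + 24393\right)^{2} = \left(\frac{513724}{21}\right)^{2} = \frac{263912348176}{441}$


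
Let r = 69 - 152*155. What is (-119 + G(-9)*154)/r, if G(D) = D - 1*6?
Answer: 2429/23491 ≈ 0.10340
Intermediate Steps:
G(D) = -6 + D (G(D) = D - 6 = -6 + D)
r = -23491 (r = 69 - 23560 = -23491)
(-119 + G(-9)*154)/r = (-119 + (-6 - 9)*154)/(-23491) = (-119 - 15*154)*(-1/23491) = (-119 - 2310)*(-1/23491) = -2429*(-1/23491) = 2429/23491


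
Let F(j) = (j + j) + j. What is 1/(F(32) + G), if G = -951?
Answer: -1/855 ≈ -0.0011696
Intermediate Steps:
F(j) = 3*j (F(j) = 2*j + j = 3*j)
1/(F(32) + G) = 1/(3*32 - 951) = 1/(96 - 951) = 1/(-855) = -1/855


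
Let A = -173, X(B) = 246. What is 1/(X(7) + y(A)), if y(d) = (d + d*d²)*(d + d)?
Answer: 1/1791550186 ≈ 5.5818e-10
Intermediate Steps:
y(d) = 2*d*(d + d³) (y(d) = (d + d³)*(2*d) = 2*d*(d + d³))
1/(X(7) + y(A)) = 1/(246 + 2*(-173)²*(1 + (-173)²)) = 1/(246 + 2*29929*(1 + 29929)) = 1/(246 + 2*29929*29930) = 1/(246 + 1791549940) = 1/1791550186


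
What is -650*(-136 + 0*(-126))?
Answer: 88400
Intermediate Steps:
-650*(-136 + 0*(-126)) = -650*(-136 + 0) = -650*(-136) = 88400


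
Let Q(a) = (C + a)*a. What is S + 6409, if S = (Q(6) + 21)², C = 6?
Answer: 15058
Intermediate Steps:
Q(a) = a*(6 + a) (Q(a) = (6 + a)*a = a*(6 + a))
S = 8649 (S = (6*(6 + 6) + 21)² = (6*12 + 21)² = (72 + 21)² = 93² = 8649)
S + 6409 = 8649 + 6409 = 15058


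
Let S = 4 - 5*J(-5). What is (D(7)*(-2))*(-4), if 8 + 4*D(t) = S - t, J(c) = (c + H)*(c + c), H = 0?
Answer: -522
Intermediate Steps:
J(c) = 2*c² (J(c) = (c + 0)*(c + c) = c*(2*c) = 2*c²)
S = -246 (S = 4 - 5*2*(-5)² = 4 - 5*2*25 = 4 - 5*50 = 4 - 1*250 = 4 - 250 = -246)
D(t) = -127/2 - t/4 (D(t) = -2 + (-246 - t)/4 = -2 + (-123/2 - t/4) = -127/2 - t/4)
(D(7)*(-2))*(-4) = ((-127/2 - ¼*7)*(-2))*(-4) = ((-127/2 - 7/4)*(-2))*(-4) = -261/4*(-2)*(-4) = (261/2)*(-4) = -522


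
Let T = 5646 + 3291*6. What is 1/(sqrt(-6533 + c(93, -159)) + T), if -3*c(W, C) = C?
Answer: 529/13432503 - I*sqrt(5)/17910004 ≈ 3.9382e-5 - 1.2485e-7*I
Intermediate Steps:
c(W, C) = -C/3
T = 25392 (T = 5646 + 19746 = 25392)
1/(sqrt(-6533 + c(93, -159)) + T) = 1/(sqrt(-6533 - 1/3*(-159)) + 25392) = 1/(sqrt(-6533 + 53) + 25392) = 1/(sqrt(-6480) + 25392) = 1/(36*I*sqrt(5) + 25392) = 1/(25392 + 36*I*sqrt(5))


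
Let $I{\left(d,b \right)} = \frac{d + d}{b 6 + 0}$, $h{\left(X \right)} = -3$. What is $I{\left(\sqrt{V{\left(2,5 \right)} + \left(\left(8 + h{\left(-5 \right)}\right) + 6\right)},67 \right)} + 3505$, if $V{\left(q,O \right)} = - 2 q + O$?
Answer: $3505 + \frac{2 \sqrt{3}}{201} \approx 3505.0$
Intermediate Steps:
$V{\left(q,O \right)} = O - 2 q$
$I{\left(d,b \right)} = \frac{d}{3 b}$ ($I{\left(d,b \right)} = \frac{2 d}{6 b + 0} = \frac{2 d}{6 b} = 2 d \frac{1}{6 b} = \frac{d}{3 b}$)
$I{\left(\sqrt{V{\left(2,5 \right)} + \left(\left(8 + h{\left(-5 \right)}\right) + 6\right)},67 \right)} + 3505 = \frac{\sqrt{\left(5 - 4\right) + \left(\left(8 - 3\right) + 6\right)}}{3 \cdot 67} + 3505 = \frac{1}{3} \sqrt{\left(5 - 4\right) + \left(5 + 6\right)} \frac{1}{67} + 3505 = \frac{1}{3} \sqrt{1 + 11} \cdot \frac{1}{67} + 3505 = \frac{1}{3} \sqrt{12} \cdot \frac{1}{67} + 3505 = \frac{1}{3} \cdot 2 \sqrt{3} \cdot \frac{1}{67} + 3505 = \frac{2 \sqrt{3}}{201} + 3505 = 3505 + \frac{2 \sqrt{3}}{201}$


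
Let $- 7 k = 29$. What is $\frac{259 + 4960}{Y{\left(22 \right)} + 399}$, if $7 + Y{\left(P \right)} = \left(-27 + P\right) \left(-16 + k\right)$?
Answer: $\frac{36533}{3449} \approx 10.592$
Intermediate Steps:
$k = - \frac{29}{7}$ ($k = \left(- \frac{1}{7}\right) 29 = - \frac{29}{7} \approx -4.1429$)
$Y{\left(P \right)} = \frac{3758}{7} - \frac{141 P}{7}$ ($Y{\left(P \right)} = -7 + \left(-27 + P\right) \left(-16 - \frac{29}{7}\right) = -7 + \left(-27 + P\right) \left(- \frac{141}{7}\right) = -7 - \left(- \frac{3807}{7} + \frac{141 P}{7}\right) = \frac{3758}{7} - \frac{141 P}{7}$)
$\frac{259 + 4960}{Y{\left(22 \right)} + 399} = \frac{259 + 4960}{\left(\frac{3758}{7} - \frac{3102}{7}\right) + 399} = \frac{5219}{\left(\frac{3758}{7} - \frac{3102}{7}\right) + 399} = \frac{5219}{\frac{656}{7} + 399} = \frac{5219}{\frac{3449}{7}} = 5219 \cdot \frac{7}{3449} = \frac{36533}{3449}$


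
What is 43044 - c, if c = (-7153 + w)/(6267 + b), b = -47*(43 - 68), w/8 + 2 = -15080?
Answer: 320461257/7442 ≈ 43061.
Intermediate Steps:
w = -120656 (w = -16 + 8*(-15080) = -16 - 120640 = -120656)
b = 1175 (b = -47*(-25) = 1175)
c = -127809/7442 (c = (-7153 - 120656)/(6267 + 1175) = -127809/7442 ≈ -17.174)
43044 - c = 43044 - 1*(-127809/7442) = 43044 + 127809/7442 = 320461257/7442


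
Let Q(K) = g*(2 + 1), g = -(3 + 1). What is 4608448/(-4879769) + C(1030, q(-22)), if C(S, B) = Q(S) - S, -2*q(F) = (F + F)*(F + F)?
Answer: -5089327746/4879769 ≈ -1042.9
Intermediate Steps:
g = -4 (g = -1*4 = -4)
q(F) = -2*F**2 (q(F) = -(F + F)*(F + F)/2 = -2*F*2*F/2 = -2*F**2)
Q(K) = -12 (Q(K) = -4*(2 + 1) = -4*3 = -12)
C(S, B) = -12 - S
4608448/(-4879769) + C(1030, q(-22)) = 4608448/(-4879769) + (-12 - 1*1030) = 4608448*(-1/4879769) + (-12 - 1030) = -4608448/4879769 - 1042 = -5089327746/4879769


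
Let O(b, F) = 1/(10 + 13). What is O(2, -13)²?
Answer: 1/529 ≈ 0.0018904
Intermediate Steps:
O(b, F) = 1/23
O(2, -13)² = (1/23)² = 1/529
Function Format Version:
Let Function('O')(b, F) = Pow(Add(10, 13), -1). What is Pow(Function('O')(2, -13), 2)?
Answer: Rational(1, 529) ≈ 0.0018904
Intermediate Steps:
Function('O')(b, F) = Rational(1, 23) (Function('O')(b, F) = Pow(23, -1) = Rational(1, 23))
Pow(Function('O')(2, -13), 2) = Pow(Rational(1, 23), 2) = Rational(1, 529)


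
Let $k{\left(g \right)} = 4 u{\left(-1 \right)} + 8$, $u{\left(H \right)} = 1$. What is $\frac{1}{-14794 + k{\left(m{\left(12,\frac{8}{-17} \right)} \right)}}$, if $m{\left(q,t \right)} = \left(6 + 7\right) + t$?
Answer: $- \frac{1}{14782} \approx -6.765 \cdot 10^{-5}$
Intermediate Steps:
$m{\left(q,t \right)} = 13 + t$
$k{\left(g \right)} = 12$ ($k{\left(g \right)} = 4 \cdot 1 + 8 = 4 + 8 = 12$)
$\frac{1}{-14794 + k{\left(m{\left(12,\frac{8}{-17} \right)} \right)}} = \frac{1}{-14794 + 12} = \frac{1}{-14782} = - \frac{1}{14782}$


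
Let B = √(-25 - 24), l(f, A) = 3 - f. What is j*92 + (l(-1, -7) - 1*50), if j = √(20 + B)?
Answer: -46 + 92*√(20 + 7*I) ≈ 371.51 + 70.954*I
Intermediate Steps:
B = 7*I (B = √(-49) = 7*I ≈ 7.0*I)
j = √(20 + 7*I) ≈ 4.5381 + 0.77124*I
j*92 + (l(-1, -7) - 1*50) = √(20 + 7*I)*92 + ((3 - 1*(-1)) - 1*50) = 92*√(20 + 7*I) + ((3 + 1) - 50) = 92*√(20 + 7*I) + (4 - 50) = 92*√(20 + 7*I) - 46 = -46 + 92*√(20 + 7*I)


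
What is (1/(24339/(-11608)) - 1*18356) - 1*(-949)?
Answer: -423680581/24339 ≈ -17407.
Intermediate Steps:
(1/(24339/(-11608)) - 1*18356) - 1*(-949) = (1/(24339*(-1/11608)) - 18356) + 949 = (1/(-24339/11608) - 18356) + 949 = (-11608/24339 - 18356) + 949 = -446778292/24339 + 949 = -423680581/24339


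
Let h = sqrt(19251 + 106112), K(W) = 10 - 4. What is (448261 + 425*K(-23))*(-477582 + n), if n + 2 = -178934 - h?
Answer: -295965536098 - 450811*sqrt(125363) ≈ -2.9613e+11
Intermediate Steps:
K(W) = 6
h = sqrt(125363) ≈ 354.07
n = -178936 - sqrt(125363) (n = -2 + (-178934 - sqrt(125363)) = -178936 - sqrt(125363) ≈ -1.7929e+5)
(448261 + 425*K(-23))*(-477582 + n) = (448261 + 425*6)*(-477582 + (-178936 - sqrt(125363))) = (448261 + 2550)*(-656518 - sqrt(125363)) = 450811*(-656518 - sqrt(125363)) = -295965536098 - 450811*sqrt(125363)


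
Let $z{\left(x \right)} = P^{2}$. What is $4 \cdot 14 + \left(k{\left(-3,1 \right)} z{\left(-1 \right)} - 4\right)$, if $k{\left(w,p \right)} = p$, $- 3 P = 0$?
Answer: $52$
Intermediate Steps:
$P = 0$ ($P = \left(- \frac{1}{3}\right) 0 = 0$)
$z{\left(x \right)} = 0$ ($z{\left(x \right)} = 0^{2} = 0$)
$4 \cdot 14 + \left(k{\left(-3,1 \right)} z{\left(-1 \right)} - 4\right) = 4 \cdot 14 + \left(1 \cdot 0 - 4\right) = 56 + \left(0 - 4\right) = 56 - 4 = 52$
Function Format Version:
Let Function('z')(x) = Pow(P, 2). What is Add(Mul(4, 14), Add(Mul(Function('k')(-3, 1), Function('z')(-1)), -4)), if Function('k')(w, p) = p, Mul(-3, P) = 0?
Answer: 52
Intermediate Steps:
P = 0 (P = Mul(Rational(-1, 3), 0) = 0)
Function('z')(x) = 0 (Function('z')(x) = Pow(0, 2) = 0)
Add(Mul(4, 14), Add(Mul(Function('k')(-3, 1), Function('z')(-1)), -4)) = Add(Mul(4, 14), Add(Mul(1, 0), -4)) = Add(56, Add(0, -4)) = Add(56, -4) = 52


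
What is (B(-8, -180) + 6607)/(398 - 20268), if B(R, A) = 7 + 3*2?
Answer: -662/1987 ≈ -0.33317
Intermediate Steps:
B(R, A) = 13 (B(R, A) = 7 + 6 = 13)
(B(-8, -180) + 6607)/(398 - 20268) = (13 + 6607)/(398 - 20268) = 6620/(-19870) = 6620*(-1/19870) = -662/1987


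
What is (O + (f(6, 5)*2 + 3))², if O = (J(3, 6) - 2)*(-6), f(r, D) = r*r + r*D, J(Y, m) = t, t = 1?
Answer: 19881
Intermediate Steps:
J(Y, m) = 1
f(r, D) = r² + D*r
O = 6 (O = (1 - 2)*(-6) = -1*(-6) = 6)
(O + (f(6, 5)*2 + 3))² = (6 + ((6*(5 + 6))*2 + 3))² = (6 + ((6*11)*2 + 3))² = (6 + (66*2 + 3))² = (6 + (132 + 3))² = (6 + 135)² = 141² = 19881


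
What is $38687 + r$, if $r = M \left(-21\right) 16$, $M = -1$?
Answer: $39023$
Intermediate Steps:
$r = 336$ ($r = \left(-1\right) \left(-21\right) 16 = 21 \cdot 16 = 336$)
$38687 + r = 38687 + 336 = 39023$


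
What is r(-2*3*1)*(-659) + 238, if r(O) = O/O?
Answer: -421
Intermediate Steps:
r(O) = 1
r(-2*3*1)*(-659) + 238 = 1*(-659) + 238 = -659 + 238 = -421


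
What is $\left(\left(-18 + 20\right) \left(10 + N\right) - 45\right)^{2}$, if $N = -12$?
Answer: $2401$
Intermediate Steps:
$\left(\left(-18 + 20\right) \left(10 + N\right) - 45\right)^{2} = \left(\left(-18 + 20\right) \left(10 - 12\right) - 45\right)^{2} = \left(2 \left(-2\right) - 45\right)^{2} = \left(-4 - 45\right)^{2} = \left(-49\right)^{2} = 2401$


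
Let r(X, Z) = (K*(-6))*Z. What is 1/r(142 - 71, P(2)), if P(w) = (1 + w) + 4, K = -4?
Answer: 1/168 ≈ 0.0059524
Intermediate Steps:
P(w) = 5 + w
r(X, Z) = 24*Z (r(X, Z) = (-4*(-6))*Z = 24*Z)
1/r(142 - 71, P(2)) = 1/(24*(5 + 2)) = 1/(24*7) = 1/168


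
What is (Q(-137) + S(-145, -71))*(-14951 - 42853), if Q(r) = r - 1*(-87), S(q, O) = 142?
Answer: -5317968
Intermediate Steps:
Q(r) = 87 + r (Q(r) = r + 87 = 87 + r)
(Q(-137) + S(-145, -71))*(-14951 - 42853) = ((87 - 137) + 142)*(-14951 - 42853) = (-50 + 142)*(-57804) = 92*(-57804) = -5317968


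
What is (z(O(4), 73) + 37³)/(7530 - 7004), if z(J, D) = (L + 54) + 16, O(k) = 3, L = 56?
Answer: 50779/526 ≈ 96.538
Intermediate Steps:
z(J, D) = 126 (z(J, D) = (56 + 54) + 16 = 110 + 16 = 126)
(z(O(4), 73) + 37³)/(7530 - 7004) = (126 + 37³)/(7530 - 7004) = (126 + 50653)/526 = 50779*(1/526) = 50779/526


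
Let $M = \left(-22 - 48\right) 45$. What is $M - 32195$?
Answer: $-35345$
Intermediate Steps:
$M = -3150$ ($M = \left(-70\right) 45 = -3150$)
$M - 32195 = -3150 - 32195 = -35345$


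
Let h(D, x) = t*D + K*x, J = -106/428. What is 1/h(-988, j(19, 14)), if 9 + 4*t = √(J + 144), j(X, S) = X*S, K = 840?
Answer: 2541678/573463902521 + 13*√6583282/573463902521 ≈ 4.4903e-6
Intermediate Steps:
J = -53/214 (J = -106*1/428 = -53/214 ≈ -0.24766)
j(X, S) = S*X
t = -9/4 + √6583282/856 (t = -9/4 + √(-53/214 + 144)/4 = -9/4 + √(30763/214)/4 = -9/4 + (√6583282/214)/4 = -9/4 + √6583282/856 ≈ 0.74742)
h(D, x) = 840*x + D*(-9/4 + √6583282/856) (h(D, x) = (-9/4 + √6583282/856)*D + 840*x = D*(-9/4 + √6583282/856) + 840*x = 840*x + D*(-9/4 + √6583282/856))
1/h(-988, j(19, 14)) = 1/(840*(14*19) - 1/856*(-988)*(1926 - √6583282)) = 1/(840*266 + (2223 - 247*√6583282/214)) = 1/(223440 + (2223 - 247*√6583282/214)) = 1/(225663 - 247*√6583282/214)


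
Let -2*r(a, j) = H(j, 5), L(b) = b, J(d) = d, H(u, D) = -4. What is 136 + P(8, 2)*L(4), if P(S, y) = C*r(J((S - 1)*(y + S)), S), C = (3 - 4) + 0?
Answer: 128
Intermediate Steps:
r(a, j) = 2 (r(a, j) = -½*(-4) = 2)
C = -1 (C = -1 + 0 = -1)
P(S, y) = -2 (P(S, y) = -1*2 = -2)
136 + P(8, 2)*L(4) = 136 - 2*4 = 136 - 8 = 128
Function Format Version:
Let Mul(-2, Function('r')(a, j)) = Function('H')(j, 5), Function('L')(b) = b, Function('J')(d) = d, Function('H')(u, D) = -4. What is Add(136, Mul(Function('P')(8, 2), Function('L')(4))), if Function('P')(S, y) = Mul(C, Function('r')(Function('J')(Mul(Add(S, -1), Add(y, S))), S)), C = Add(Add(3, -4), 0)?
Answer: 128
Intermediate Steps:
Function('r')(a, j) = 2 (Function('r')(a, j) = Mul(Rational(-1, 2), -4) = 2)
C = -1 (C = Add(-1, 0) = -1)
Function('P')(S, y) = -2 (Function('P')(S, y) = Mul(-1, 2) = -2)
Add(136, Mul(Function('P')(8, 2), Function('L')(4))) = Add(136, Mul(-2, 4)) = Add(136, -8) = 128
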